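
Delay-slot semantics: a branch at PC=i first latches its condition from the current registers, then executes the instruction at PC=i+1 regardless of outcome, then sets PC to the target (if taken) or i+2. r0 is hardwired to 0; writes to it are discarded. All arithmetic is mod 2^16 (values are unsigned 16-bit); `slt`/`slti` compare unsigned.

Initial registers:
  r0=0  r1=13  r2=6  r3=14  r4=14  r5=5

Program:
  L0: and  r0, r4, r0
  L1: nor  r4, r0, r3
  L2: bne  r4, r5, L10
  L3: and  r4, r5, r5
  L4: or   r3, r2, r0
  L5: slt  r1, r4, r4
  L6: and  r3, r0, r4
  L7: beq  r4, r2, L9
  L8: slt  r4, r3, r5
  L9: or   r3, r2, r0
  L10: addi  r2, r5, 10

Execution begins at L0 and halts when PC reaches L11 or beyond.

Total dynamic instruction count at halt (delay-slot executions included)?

5

[0] and  r0, r4, r0  →  {r0:0, r1:13, r2:6, r3:14, r4:14, r5:5}
[1] nor  r4, r0, r3  →  {r0:0, r1:13, r2:6, r3:14, r4:65521, r5:5}
[2] bne  r4, r5, L10  →  {r0:0, r1:13, r2:6, r3:14, r4:65521, r5:5}  ⟨branch taken⟩
[3] and  r4, r5, r5  →  {r0:0, r1:13, r2:6, r3:14, r4:5, r5:5}
[10] addi  r2, r5, 10  →  {r0:0, r1:13, r2:15, r3:14, r4:5, r5:5}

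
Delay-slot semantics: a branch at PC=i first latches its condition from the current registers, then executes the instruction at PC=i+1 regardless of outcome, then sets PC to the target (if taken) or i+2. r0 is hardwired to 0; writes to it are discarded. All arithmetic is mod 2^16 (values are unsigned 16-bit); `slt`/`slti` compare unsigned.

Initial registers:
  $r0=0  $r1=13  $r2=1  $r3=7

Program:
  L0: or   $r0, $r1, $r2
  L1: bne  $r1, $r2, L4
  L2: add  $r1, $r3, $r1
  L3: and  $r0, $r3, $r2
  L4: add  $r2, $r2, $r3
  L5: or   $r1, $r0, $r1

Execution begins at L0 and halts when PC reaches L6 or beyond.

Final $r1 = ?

20

PC=0  or   $r0, $r1, $r2     | $r0=0 $r1=13 $r2=1 $r3=7
PC=1  bne  $r1, $r2, L4      | $r0=0 $r1=13 $r2=1 $r3=7  [TAKEN]
PC=2  add  $r1, $r3, $r1     | $r0=0 $r1=20 $r2=1 $r3=7
PC=4  add  $r2, $r2, $r3     | $r0=0 $r1=20 $r2=8 $r3=7
PC=5  or   $r1, $r0, $r1     | $r0=0 $r1=20 $r2=8 $r3=7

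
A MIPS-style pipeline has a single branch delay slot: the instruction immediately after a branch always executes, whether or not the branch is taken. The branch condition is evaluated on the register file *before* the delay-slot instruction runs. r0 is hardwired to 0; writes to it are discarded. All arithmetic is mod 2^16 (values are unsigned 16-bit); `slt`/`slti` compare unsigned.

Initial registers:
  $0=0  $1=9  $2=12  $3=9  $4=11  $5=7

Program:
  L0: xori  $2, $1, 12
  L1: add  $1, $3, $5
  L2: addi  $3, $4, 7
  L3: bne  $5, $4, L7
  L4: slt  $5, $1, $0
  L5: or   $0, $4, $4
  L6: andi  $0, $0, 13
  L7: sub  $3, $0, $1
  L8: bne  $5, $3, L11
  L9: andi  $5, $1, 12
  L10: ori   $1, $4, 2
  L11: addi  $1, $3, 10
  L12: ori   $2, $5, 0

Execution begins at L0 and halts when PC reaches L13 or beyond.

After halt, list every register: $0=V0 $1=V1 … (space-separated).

#0 xori  $2, $1, 12 ; 0/9/5/9/11/7
#1 add  $1, $3, $5 ; 0/16/5/9/11/7
#2 addi  $3, $4, 7 ; 0/16/5/18/11/7
#3 bne  $5, $4, L7 ; 0/16/5/18/11/7 ; →target
#4 slt  $5, $1, $0 ; 0/16/5/18/11/0
#7 sub  $3, $0, $1 ; 0/16/5/65520/11/0
#8 bne  $5, $3, L11 ; 0/16/5/65520/11/0 ; →target
#9 andi  $5, $1, 12 ; 0/16/5/65520/11/0
#11 addi  $1, $3, 10 ; 0/65530/5/65520/11/0
#12 ori   $2, $5, 0 ; 0/65530/0/65520/11/0

$0=0 $1=65530 $2=0 $3=65520 $4=11 $5=0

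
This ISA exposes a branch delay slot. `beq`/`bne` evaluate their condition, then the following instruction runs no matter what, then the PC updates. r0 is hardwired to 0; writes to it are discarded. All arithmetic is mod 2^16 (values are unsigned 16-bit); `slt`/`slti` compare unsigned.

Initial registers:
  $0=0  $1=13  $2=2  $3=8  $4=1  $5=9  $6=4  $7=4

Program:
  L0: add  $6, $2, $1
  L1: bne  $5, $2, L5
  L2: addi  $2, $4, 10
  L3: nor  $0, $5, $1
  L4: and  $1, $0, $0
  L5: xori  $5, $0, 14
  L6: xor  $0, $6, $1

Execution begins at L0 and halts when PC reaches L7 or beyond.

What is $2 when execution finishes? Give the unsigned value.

11

#0 add  $6, $2, $1 ; 0/13/2/8/1/9/15/4
#1 bne  $5, $2, L5 ; 0/13/2/8/1/9/15/4 ; →target
#2 addi  $2, $4, 10 ; 0/13/11/8/1/9/15/4
#5 xori  $5, $0, 14 ; 0/13/11/8/1/14/15/4
#6 xor  $0, $6, $1 ; 0/13/11/8/1/14/15/4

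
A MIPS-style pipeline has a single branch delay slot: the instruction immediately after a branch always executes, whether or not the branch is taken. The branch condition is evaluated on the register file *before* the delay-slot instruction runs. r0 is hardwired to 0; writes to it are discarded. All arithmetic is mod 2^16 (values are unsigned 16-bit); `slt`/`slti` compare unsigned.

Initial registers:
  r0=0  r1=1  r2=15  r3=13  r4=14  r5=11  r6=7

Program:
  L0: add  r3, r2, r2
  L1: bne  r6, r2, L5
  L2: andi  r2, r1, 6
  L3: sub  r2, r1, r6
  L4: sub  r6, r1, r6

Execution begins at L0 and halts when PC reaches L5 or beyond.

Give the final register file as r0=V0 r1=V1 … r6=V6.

r0=0 r1=1 r2=0 r3=30 r4=14 r5=11 r6=7

  step pc=0: add  r3, r2, r2  regs=(0,1,15,30,14,11,7)
  step pc=1: bne  r6, r2, L5  cond=T  regs=(0,1,15,30,14,11,7)
  step pc=2: andi  r2, r1, 6  regs=(0,1,0,30,14,11,7)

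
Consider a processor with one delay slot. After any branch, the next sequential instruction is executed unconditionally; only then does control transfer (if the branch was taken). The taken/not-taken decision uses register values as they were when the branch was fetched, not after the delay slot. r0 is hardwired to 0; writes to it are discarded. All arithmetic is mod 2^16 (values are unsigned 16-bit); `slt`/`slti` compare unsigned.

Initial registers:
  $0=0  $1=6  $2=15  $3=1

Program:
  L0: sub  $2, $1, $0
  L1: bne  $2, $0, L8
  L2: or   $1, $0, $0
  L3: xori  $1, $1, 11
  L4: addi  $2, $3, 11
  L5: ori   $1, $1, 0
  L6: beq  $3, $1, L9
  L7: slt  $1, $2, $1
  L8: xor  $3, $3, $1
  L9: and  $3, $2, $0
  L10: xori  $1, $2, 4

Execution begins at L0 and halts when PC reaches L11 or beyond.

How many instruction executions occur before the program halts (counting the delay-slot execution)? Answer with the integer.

[0] sub  $2, $1, $0  →  {$0:0, $1:6, $2:6, $3:1}
[1] bne  $2, $0, L8  →  {$0:0, $1:6, $2:6, $3:1}  ⟨branch taken⟩
[2] or   $1, $0, $0  →  {$0:0, $1:0, $2:6, $3:1}
[8] xor  $3, $3, $1  →  {$0:0, $1:0, $2:6, $3:1}
[9] and  $3, $2, $0  →  {$0:0, $1:0, $2:6, $3:0}
[10] xori  $1, $2, 4  →  {$0:0, $1:2, $2:6, $3:0}

6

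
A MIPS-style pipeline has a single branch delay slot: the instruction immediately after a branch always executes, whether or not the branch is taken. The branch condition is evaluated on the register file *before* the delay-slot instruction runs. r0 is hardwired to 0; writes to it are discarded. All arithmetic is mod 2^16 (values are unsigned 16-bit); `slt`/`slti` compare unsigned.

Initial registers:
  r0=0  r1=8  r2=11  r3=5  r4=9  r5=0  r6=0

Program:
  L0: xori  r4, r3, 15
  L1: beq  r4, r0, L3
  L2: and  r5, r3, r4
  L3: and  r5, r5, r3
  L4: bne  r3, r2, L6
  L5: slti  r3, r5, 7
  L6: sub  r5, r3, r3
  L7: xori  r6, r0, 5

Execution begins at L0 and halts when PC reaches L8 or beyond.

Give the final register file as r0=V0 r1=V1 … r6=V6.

r0=0 r1=8 r2=11 r3=1 r4=10 r5=0 r6=5

[0] xori  r4, r3, 15  →  {r0:0, r1:8, r2:11, r3:5, r4:10, r5:0, r6:0}
[1] beq  r4, r0, L3  →  {r0:0, r1:8, r2:11, r3:5, r4:10, r5:0, r6:0}  ⟨branch fallthrough⟩
[2] and  r5, r3, r4  →  {r0:0, r1:8, r2:11, r3:5, r4:10, r5:0, r6:0}
[3] and  r5, r5, r3  →  {r0:0, r1:8, r2:11, r3:5, r4:10, r5:0, r6:0}
[4] bne  r3, r2, L6  →  {r0:0, r1:8, r2:11, r3:5, r4:10, r5:0, r6:0}  ⟨branch taken⟩
[5] slti  r3, r5, 7  →  {r0:0, r1:8, r2:11, r3:1, r4:10, r5:0, r6:0}
[6] sub  r5, r3, r3  →  {r0:0, r1:8, r2:11, r3:1, r4:10, r5:0, r6:0}
[7] xori  r6, r0, 5  →  {r0:0, r1:8, r2:11, r3:1, r4:10, r5:0, r6:5}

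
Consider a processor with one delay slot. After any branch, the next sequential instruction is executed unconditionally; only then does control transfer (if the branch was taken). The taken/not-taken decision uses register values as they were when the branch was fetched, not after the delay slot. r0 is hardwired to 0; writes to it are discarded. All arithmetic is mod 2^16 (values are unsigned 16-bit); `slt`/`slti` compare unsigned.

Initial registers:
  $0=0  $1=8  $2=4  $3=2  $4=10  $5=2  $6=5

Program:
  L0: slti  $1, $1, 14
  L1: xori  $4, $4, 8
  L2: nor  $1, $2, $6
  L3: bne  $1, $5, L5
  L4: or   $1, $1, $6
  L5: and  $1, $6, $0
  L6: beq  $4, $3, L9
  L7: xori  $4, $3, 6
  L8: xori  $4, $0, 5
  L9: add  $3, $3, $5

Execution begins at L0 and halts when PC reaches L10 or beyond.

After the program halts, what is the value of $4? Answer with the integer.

4

  step pc=0: slti  $1, $1, 14  regs=(0,1,4,2,10,2,5)
  step pc=1: xori  $4, $4, 8  regs=(0,1,4,2,2,2,5)
  step pc=2: nor  $1, $2, $6  regs=(0,65530,4,2,2,2,5)
  step pc=3: bne  $1, $5, L5  cond=T  regs=(0,65530,4,2,2,2,5)
  step pc=4: or   $1, $1, $6  regs=(0,65535,4,2,2,2,5)
  step pc=5: and  $1, $6, $0  regs=(0,0,4,2,2,2,5)
  step pc=6: beq  $4, $3, L9  cond=T  regs=(0,0,4,2,2,2,5)
  step pc=7: xori  $4, $3, 6  regs=(0,0,4,2,4,2,5)
  step pc=9: add  $3, $3, $5  regs=(0,0,4,4,4,2,5)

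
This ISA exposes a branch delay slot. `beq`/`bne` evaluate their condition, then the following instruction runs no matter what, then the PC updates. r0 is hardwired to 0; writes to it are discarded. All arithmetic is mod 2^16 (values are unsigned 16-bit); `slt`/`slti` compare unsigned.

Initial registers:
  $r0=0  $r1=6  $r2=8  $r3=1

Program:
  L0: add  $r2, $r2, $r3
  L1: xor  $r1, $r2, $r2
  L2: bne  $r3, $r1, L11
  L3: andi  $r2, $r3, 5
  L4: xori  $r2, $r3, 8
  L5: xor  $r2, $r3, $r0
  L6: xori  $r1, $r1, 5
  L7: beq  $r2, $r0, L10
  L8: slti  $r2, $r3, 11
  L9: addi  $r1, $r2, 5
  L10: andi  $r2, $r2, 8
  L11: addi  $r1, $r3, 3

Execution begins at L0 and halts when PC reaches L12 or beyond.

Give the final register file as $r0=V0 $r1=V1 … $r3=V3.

PC=0  add  $r2, $r2, $r3     | $r0=0 $r1=6 $r2=9 $r3=1
PC=1  xor  $r1, $r2, $r2     | $r0=0 $r1=0 $r2=9 $r3=1
PC=2  bne  $r3, $r1, L11     | $r0=0 $r1=0 $r2=9 $r3=1  [TAKEN]
PC=3  andi  $r2, $r3, 5      | $r0=0 $r1=0 $r2=1 $r3=1
PC=11 addi  $r1, $r3, 3      | $r0=0 $r1=4 $r2=1 $r3=1

$r0=0 $r1=4 $r2=1 $r3=1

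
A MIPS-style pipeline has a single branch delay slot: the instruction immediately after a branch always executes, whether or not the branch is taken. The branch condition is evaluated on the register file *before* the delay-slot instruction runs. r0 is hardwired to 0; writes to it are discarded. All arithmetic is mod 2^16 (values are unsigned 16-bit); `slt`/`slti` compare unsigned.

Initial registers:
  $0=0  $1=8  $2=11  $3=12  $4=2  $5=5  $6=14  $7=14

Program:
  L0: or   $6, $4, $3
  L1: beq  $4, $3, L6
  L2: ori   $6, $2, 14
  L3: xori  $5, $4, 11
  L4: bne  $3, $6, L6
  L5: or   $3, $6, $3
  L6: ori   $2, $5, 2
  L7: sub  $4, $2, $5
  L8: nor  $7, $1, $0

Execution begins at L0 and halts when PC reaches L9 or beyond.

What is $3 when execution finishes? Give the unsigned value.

#0 or   $6, $4, $3 ; 0/8/11/12/2/5/14/14
#1 beq  $4, $3, L6 ; 0/8/11/12/2/5/14/14 ; →fallthru
#2 ori   $6, $2, 14 ; 0/8/11/12/2/5/15/14
#3 xori  $5, $4, 11 ; 0/8/11/12/2/9/15/14
#4 bne  $3, $6, L6 ; 0/8/11/12/2/9/15/14 ; →target
#5 or   $3, $6, $3 ; 0/8/11/15/2/9/15/14
#6 ori   $2, $5, 2 ; 0/8/11/15/2/9/15/14
#7 sub  $4, $2, $5 ; 0/8/11/15/2/9/15/14
#8 nor  $7, $1, $0 ; 0/8/11/15/2/9/15/65527

15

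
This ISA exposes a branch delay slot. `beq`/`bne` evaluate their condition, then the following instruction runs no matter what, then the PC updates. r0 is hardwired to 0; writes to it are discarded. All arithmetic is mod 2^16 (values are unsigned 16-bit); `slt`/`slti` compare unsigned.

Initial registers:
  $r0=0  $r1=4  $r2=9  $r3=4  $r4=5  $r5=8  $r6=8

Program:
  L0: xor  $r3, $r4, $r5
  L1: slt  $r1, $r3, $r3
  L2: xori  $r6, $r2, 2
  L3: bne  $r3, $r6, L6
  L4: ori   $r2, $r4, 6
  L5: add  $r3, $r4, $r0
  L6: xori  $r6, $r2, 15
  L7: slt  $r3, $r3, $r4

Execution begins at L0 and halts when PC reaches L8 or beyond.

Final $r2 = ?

[0] xor  $r3, $r4, $r5  →  {$r0:0, $r1:4, $r2:9, $r3:13, $r4:5, $r5:8, $r6:8}
[1] slt  $r1, $r3, $r3  →  {$r0:0, $r1:0, $r2:9, $r3:13, $r4:5, $r5:8, $r6:8}
[2] xori  $r6, $r2, 2  →  {$r0:0, $r1:0, $r2:9, $r3:13, $r4:5, $r5:8, $r6:11}
[3] bne  $r3, $r6, L6  →  {$r0:0, $r1:0, $r2:9, $r3:13, $r4:5, $r5:8, $r6:11}  ⟨branch taken⟩
[4] ori   $r2, $r4, 6  →  {$r0:0, $r1:0, $r2:7, $r3:13, $r4:5, $r5:8, $r6:11}
[6] xori  $r6, $r2, 15  →  {$r0:0, $r1:0, $r2:7, $r3:13, $r4:5, $r5:8, $r6:8}
[7] slt  $r3, $r3, $r4  →  {$r0:0, $r1:0, $r2:7, $r3:0, $r4:5, $r5:8, $r6:8}

7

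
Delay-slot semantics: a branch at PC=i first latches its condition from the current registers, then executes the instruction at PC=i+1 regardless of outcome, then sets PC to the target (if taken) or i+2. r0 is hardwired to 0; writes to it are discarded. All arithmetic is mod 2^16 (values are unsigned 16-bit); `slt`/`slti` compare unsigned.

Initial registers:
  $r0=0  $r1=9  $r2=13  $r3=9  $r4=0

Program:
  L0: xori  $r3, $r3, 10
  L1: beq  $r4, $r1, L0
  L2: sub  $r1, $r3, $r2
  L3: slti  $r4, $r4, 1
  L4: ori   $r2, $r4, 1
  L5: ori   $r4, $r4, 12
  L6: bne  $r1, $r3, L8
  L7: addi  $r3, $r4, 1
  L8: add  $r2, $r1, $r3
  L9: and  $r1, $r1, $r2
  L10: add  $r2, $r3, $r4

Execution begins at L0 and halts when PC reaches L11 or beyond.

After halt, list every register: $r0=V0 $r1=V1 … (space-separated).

$r0=0 $r1=4 $r2=27 $r3=14 $r4=13

  step pc=0: xori  $r3, $r3, 10  regs=(0,9,13,3,0)
  step pc=1: beq  $r4, $r1, L0  cond=F  regs=(0,9,13,3,0)
  step pc=2: sub  $r1, $r3, $r2  regs=(0,65526,13,3,0)
  step pc=3: slti  $r4, $r4, 1  regs=(0,65526,13,3,1)
  step pc=4: ori   $r2, $r4, 1  regs=(0,65526,1,3,1)
  step pc=5: ori   $r4, $r4, 12  regs=(0,65526,1,3,13)
  step pc=6: bne  $r1, $r3, L8  cond=T  regs=(0,65526,1,3,13)
  step pc=7: addi  $r3, $r4, 1  regs=(0,65526,1,14,13)
  step pc=8: add  $r2, $r1, $r3  regs=(0,65526,4,14,13)
  step pc=9: and  $r1, $r1, $r2  regs=(0,4,4,14,13)
  step pc=10: add  $r2, $r3, $r4  regs=(0,4,27,14,13)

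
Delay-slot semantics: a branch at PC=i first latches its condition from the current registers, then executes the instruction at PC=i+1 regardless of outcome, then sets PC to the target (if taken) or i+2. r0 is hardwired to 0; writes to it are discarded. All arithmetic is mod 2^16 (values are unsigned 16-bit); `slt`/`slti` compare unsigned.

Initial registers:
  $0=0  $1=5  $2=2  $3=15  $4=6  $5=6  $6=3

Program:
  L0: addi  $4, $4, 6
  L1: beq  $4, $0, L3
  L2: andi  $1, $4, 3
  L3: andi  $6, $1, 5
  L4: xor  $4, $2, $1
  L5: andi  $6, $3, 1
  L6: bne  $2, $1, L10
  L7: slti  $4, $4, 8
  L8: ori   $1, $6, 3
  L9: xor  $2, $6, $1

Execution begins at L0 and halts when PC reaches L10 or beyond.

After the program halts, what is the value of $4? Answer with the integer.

[0] addi  $4, $4, 6  →  {$0:0, $1:5, $2:2, $3:15, $4:12, $5:6, $6:3}
[1] beq  $4, $0, L3  →  {$0:0, $1:5, $2:2, $3:15, $4:12, $5:6, $6:3}  ⟨branch fallthrough⟩
[2] andi  $1, $4, 3  →  {$0:0, $1:0, $2:2, $3:15, $4:12, $5:6, $6:3}
[3] andi  $6, $1, 5  →  {$0:0, $1:0, $2:2, $3:15, $4:12, $5:6, $6:0}
[4] xor  $4, $2, $1  →  {$0:0, $1:0, $2:2, $3:15, $4:2, $5:6, $6:0}
[5] andi  $6, $3, 1  →  {$0:0, $1:0, $2:2, $3:15, $4:2, $5:6, $6:1}
[6] bne  $2, $1, L10  →  {$0:0, $1:0, $2:2, $3:15, $4:2, $5:6, $6:1}  ⟨branch taken⟩
[7] slti  $4, $4, 8  →  {$0:0, $1:0, $2:2, $3:15, $4:1, $5:6, $6:1}

1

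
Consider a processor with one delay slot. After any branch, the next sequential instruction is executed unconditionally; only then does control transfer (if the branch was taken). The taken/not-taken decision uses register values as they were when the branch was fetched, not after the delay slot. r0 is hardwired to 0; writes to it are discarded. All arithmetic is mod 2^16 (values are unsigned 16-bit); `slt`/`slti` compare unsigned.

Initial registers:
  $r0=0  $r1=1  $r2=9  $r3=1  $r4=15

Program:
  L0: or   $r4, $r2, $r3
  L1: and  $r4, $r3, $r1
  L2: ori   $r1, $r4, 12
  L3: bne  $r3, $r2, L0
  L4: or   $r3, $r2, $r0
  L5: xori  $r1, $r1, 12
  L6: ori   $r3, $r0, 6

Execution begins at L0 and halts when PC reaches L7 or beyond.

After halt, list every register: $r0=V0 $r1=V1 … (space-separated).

PC=0  or   $r4, $r2, $r3     | $r0=0 $r1=1 $r2=9 $r3=1 $r4=9
PC=1  and  $r4, $r3, $r1     | $r0=0 $r1=1 $r2=9 $r3=1 $r4=1
PC=2  ori   $r1, $r4, 12     | $r0=0 $r1=13 $r2=9 $r3=1 $r4=1
PC=3  bne  $r3, $r2, L0      | $r0=0 $r1=13 $r2=9 $r3=1 $r4=1  [TAKEN]
PC=4  or   $r3, $r2, $r0     | $r0=0 $r1=13 $r2=9 $r3=9 $r4=1
PC=0  or   $r4, $r2, $r3     | $r0=0 $r1=13 $r2=9 $r3=9 $r4=9
PC=1  and  $r4, $r3, $r1     | $r0=0 $r1=13 $r2=9 $r3=9 $r4=9
PC=2  ori   $r1, $r4, 12     | $r0=0 $r1=13 $r2=9 $r3=9 $r4=9
PC=3  bne  $r3, $r2, L0      | $r0=0 $r1=13 $r2=9 $r3=9 $r4=9  [not taken]
PC=4  or   $r3, $r2, $r0     | $r0=0 $r1=13 $r2=9 $r3=9 $r4=9
PC=5  xori  $r1, $r1, 12     | $r0=0 $r1=1 $r2=9 $r3=9 $r4=9
PC=6  ori   $r3, $r0, 6      | $r0=0 $r1=1 $r2=9 $r3=6 $r4=9

$r0=0 $r1=1 $r2=9 $r3=6 $r4=9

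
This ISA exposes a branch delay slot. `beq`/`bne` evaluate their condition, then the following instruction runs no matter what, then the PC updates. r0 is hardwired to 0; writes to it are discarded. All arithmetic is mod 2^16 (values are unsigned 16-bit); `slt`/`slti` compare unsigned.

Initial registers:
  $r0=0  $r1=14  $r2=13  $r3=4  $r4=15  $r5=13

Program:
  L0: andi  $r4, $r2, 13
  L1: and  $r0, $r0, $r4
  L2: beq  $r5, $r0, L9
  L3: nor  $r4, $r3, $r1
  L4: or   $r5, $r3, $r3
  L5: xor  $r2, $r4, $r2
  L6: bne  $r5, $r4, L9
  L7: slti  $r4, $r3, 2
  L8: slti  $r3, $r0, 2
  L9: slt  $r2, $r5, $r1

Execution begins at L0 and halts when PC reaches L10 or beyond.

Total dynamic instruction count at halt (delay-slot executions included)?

  step pc=0: andi  $r4, $r2, 13  regs=(0,14,13,4,13,13)
  step pc=1: and  $r0, $r0, $r4  regs=(0,14,13,4,13,13)
  step pc=2: beq  $r5, $r0, L9  cond=F  regs=(0,14,13,4,13,13)
  step pc=3: nor  $r4, $r3, $r1  regs=(0,14,13,4,65521,13)
  step pc=4: or   $r5, $r3, $r3  regs=(0,14,13,4,65521,4)
  step pc=5: xor  $r2, $r4, $r2  regs=(0,14,65532,4,65521,4)
  step pc=6: bne  $r5, $r4, L9  cond=T  regs=(0,14,65532,4,65521,4)
  step pc=7: slti  $r4, $r3, 2  regs=(0,14,65532,4,0,4)
  step pc=9: slt  $r2, $r5, $r1  regs=(0,14,1,4,0,4)

9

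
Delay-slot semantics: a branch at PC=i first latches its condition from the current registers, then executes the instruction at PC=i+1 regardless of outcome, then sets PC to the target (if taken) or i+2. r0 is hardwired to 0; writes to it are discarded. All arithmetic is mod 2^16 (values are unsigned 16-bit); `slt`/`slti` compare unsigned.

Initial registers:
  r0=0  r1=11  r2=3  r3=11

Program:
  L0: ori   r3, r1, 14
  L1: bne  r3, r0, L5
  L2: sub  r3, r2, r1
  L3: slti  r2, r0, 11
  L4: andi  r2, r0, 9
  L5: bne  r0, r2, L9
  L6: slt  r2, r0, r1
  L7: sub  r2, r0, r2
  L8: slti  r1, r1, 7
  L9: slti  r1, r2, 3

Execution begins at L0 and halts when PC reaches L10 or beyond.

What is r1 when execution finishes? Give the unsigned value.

1

[0] ori   r3, r1, 14  →  {r0:0, r1:11, r2:3, r3:15}
[1] bne  r3, r0, L5  →  {r0:0, r1:11, r2:3, r3:15}  ⟨branch taken⟩
[2] sub  r3, r2, r1  →  {r0:0, r1:11, r2:3, r3:65528}
[5] bne  r0, r2, L9  →  {r0:0, r1:11, r2:3, r3:65528}  ⟨branch taken⟩
[6] slt  r2, r0, r1  →  {r0:0, r1:11, r2:1, r3:65528}
[9] slti  r1, r2, 3  →  {r0:0, r1:1, r2:1, r3:65528}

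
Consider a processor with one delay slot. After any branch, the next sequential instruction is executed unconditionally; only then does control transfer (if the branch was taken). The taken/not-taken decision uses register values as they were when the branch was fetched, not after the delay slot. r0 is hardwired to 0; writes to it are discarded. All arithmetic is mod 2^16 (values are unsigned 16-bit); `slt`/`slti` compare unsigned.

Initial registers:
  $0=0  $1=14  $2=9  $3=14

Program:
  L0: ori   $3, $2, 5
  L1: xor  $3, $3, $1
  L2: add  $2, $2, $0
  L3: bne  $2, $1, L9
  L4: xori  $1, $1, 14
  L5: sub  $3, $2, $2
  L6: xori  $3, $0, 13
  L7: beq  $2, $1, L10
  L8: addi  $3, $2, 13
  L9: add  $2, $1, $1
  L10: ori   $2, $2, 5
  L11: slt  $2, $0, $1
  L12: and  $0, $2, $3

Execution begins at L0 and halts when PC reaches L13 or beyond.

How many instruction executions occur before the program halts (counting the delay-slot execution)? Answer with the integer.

9

PC=0  ori   $3, $2, 5        | $0=0 $1=14 $2=9 $3=13
PC=1  xor  $3, $3, $1        | $0=0 $1=14 $2=9 $3=3
PC=2  add  $2, $2, $0        | $0=0 $1=14 $2=9 $3=3
PC=3  bne  $2, $1, L9        | $0=0 $1=14 $2=9 $3=3  [TAKEN]
PC=4  xori  $1, $1, 14       | $0=0 $1=0 $2=9 $3=3
PC=9  add  $2, $1, $1        | $0=0 $1=0 $2=0 $3=3
PC=10 ori   $2, $2, 5        | $0=0 $1=0 $2=5 $3=3
PC=11 slt  $2, $0, $1        | $0=0 $1=0 $2=0 $3=3
PC=12 and  $0, $2, $3        | $0=0 $1=0 $2=0 $3=3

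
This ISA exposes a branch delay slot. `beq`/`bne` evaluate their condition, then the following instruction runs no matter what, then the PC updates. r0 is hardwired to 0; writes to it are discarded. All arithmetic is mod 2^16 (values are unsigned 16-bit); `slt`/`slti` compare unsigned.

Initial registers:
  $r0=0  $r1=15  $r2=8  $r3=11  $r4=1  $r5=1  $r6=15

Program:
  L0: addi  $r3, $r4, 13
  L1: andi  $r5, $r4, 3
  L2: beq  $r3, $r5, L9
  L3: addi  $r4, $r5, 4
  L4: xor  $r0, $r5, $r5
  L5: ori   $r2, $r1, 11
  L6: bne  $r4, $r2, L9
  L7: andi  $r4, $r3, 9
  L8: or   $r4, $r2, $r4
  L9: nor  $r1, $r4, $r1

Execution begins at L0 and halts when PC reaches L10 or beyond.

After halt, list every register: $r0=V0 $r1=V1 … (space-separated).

PC=0  addi  $r3, $r4, 13     | $r0=0 $r1=15 $r2=8 $r3=14 $r4=1 $r5=1 $r6=15
PC=1  andi  $r5, $r4, 3      | $r0=0 $r1=15 $r2=8 $r3=14 $r4=1 $r5=1 $r6=15
PC=2  beq  $r3, $r5, L9      | $r0=0 $r1=15 $r2=8 $r3=14 $r4=1 $r5=1 $r6=15  [not taken]
PC=3  addi  $r4, $r5, 4      | $r0=0 $r1=15 $r2=8 $r3=14 $r4=5 $r5=1 $r6=15
PC=4  xor  $r0, $r5, $r5     | $r0=0 $r1=15 $r2=8 $r3=14 $r4=5 $r5=1 $r6=15
PC=5  ori   $r2, $r1, 11     | $r0=0 $r1=15 $r2=15 $r3=14 $r4=5 $r5=1 $r6=15
PC=6  bne  $r4, $r2, L9      | $r0=0 $r1=15 $r2=15 $r3=14 $r4=5 $r5=1 $r6=15  [TAKEN]
PC=7  andi  $r4, $r3, 9      | $r0=0 $r1=15 $r2=15 $r3=14 $r4=8 $r5=1 $r6=15
PC=9  nor  $r1, $r4, $r1     | $r0=0 $r1=65520 $r2=15 $r3=14 $r4=8 $r5=1 $r6=15

$r0=0 $r1=65520 $r2=15 $r3=14 $r4=8 $r5=1 $r6=15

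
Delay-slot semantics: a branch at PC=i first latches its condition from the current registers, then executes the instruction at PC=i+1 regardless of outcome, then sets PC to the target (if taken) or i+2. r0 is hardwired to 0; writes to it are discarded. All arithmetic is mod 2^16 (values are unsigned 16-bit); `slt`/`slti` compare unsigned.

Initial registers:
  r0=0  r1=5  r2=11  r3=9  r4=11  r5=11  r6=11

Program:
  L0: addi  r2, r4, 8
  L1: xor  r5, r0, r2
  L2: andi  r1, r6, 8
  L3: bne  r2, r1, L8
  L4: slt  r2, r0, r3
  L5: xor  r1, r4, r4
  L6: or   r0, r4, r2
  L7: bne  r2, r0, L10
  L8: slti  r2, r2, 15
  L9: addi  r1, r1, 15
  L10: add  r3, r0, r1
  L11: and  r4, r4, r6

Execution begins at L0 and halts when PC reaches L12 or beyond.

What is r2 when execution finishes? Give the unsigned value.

1

  step pc=0: addi  r2, r4, 8  regs=(0,5,19,9,11,11,11)
  step pc=1: xor  r5, r0, r2  regs=(0,5,19,9,11,19,11)
  step pc=2: andi  r1, r6, 8  regs=(0,8,19,9,11,19,11)
  step pc=3: bne  r2, r1, L8  cond=T  regs=(0,8,19,9,11,19,11)
  step pc=4: slt  r2, r0, r3  regs=(0,8,1,9,11,19,11)
  step pc=8: slti  r2, r2, 15  regs=(0,8,1,9,11,19,11)
  step pc=9: addi  r1, r1, 15  regs=(0,23,1,9,11,19,11)
  step pc=10: add  r3, r0, r1  regs=(0,23,1,23,11,19,11)
  step pc=11: and  r4, r4, r6  regs=(0,23,1,23,11,19,11)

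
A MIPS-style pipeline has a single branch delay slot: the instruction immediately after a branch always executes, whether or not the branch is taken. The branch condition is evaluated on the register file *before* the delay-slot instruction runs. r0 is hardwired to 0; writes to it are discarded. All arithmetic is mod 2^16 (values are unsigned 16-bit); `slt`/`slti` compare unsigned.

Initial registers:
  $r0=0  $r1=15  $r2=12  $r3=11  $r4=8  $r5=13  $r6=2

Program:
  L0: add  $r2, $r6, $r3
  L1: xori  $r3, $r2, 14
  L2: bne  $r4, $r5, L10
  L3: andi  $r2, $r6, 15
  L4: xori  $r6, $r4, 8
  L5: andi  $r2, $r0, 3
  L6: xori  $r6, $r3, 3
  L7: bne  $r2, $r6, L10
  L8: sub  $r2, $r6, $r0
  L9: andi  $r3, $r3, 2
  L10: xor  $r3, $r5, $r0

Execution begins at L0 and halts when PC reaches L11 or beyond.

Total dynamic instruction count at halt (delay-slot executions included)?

#0 add  $r2, $r6, $r3 ; 0/15/13/11/8/13/2
#1 xori  $r3, $r2, 14 ; 0/15/13/3/8/13/2
#2 bne  $r4, $r5, L10 ; 0/15/13/3/8/13/2 ; →target
#3 andi  $r2, $r6, 15 ; 0/15/2/3/8/13/2
#10 xor  $r3, $r5, $r0 ; 0/15/2/13/8/13/2

5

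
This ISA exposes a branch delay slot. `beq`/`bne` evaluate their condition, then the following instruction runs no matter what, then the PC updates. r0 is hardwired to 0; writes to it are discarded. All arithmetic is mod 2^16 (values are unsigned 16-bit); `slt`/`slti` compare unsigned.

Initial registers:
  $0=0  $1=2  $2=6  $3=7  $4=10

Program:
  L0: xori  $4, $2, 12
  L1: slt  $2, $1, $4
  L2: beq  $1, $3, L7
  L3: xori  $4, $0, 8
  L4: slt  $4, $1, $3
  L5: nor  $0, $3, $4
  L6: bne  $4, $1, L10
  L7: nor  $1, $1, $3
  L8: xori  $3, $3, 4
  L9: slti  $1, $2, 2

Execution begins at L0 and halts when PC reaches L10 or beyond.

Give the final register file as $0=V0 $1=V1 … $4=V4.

[0] xori  $4, $2, 12  →  {$0:0, $1:2, $2:6, $3:7, $4:10}
[1] slt  $2, $1, $4  →  {$0:0, $1:2, $2:1, $3:7, $4:10}
[2] beq  $1, $3, L7  →  {$0:0, $1:2, $2:1, $3:7, $4:10}  ⟨branch fallthrough⟩
[3] xori  $4, $0, 8  →  {$0:0, $1:2, $2:1, $3:7, $4:8}
[4] slt  $4, $1, $3  →  {$0:0, $1:2, $2:1, $3:7, $4:1}
[5] nor  $0, $3, $4  →  {$0:0, $1:2, $2:1, $3:7, $4:1}
[6] bne  $4, $1, L10  →  {$0:0, $1:2, $2:1, $3:7, $4:1}  ⟨branch taken⟩
[7] nor  $1, $1, $3  →  {$0:0, $1:65528, $2:1, $3:7, $4:1}

$0=0 $1=65528 $2=1 $3=7 $4=1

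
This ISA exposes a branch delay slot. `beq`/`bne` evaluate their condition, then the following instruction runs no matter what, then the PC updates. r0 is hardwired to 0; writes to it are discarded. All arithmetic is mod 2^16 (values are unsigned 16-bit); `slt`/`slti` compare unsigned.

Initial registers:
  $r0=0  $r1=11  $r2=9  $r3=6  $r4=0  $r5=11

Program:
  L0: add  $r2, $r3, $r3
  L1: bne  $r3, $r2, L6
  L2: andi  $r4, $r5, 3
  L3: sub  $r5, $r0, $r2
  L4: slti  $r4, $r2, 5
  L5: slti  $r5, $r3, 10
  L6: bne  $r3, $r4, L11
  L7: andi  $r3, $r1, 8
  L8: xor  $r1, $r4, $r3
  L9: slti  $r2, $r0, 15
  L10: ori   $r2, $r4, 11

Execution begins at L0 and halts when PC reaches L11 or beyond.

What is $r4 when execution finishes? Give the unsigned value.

3

  step pc=0: add  $r2, $r3, $r3  regs=(0,11,12,6,0,11)
  step pc=1: bne  $r3, $r2, L6  cond=T  regs=(0,11,12,6,0,11)
  step pc=2: andi  $r4, $r5, 3  regs=(0,11,12,6,3,11)
  step pc=6: bne  $r3, $r4, L11  cond=T  regs=(0,11,12,6,3,11)
  step pc=7: andi  $r3, $r1, 8  regs=(0,11,12,8,3,11)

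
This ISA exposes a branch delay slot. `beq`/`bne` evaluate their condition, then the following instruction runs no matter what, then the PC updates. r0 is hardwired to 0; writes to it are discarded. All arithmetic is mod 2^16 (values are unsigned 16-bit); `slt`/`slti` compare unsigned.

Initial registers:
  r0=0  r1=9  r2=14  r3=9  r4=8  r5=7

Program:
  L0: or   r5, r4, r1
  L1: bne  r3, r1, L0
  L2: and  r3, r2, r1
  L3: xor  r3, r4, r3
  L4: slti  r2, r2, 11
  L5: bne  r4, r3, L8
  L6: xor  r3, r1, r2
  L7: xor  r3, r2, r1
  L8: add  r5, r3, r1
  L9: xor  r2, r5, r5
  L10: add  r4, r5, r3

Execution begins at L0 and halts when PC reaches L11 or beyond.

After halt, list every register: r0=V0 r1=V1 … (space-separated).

PC=0  or   r5, r4, r1        | r0=0 r1=9 r2=14 r3=9 r4=8 r5=9
PC=1  bne  r3, r1, L0        | r0=0 r1=9 r2=14 r3=9 r4=8 r5=9  [not taken]
PC=2  and  r3, r2, r1        | r0=0 r1=9 r2=14 r3=8 r4=8 r5=9
PC=3  xor  r3, r4, r3        | r0=0 r1=9 r2=14 r3=0 r4=8 r5=9
PC=4  slti  r2, r2, 11       | r0=0 r1=9 r2=0 r3=0 r4=8 r5=9
PC=5  bne  r4, r3, L8        | r0=0 r1=9 r2=0 r3=0 r4=8 r5=9  [TAKEN]
PC=6  xor  r3, r1, r2        | r0=0 r1=9 r2=0 r3=9 r4=8 r5=9
PC=8  add  r5, r3, r1        | r0=0 r1=9 r2=0 r3=9 r4=8 r5=18
PC=9  xor  r2, r5, r5        | r0=0 r1=9 r2=0 r3=9 r4=8 r5=18
PC=10 add  r4, r5, r3        | r0=0 r1=9 r2=0 r3=9 r4=27 r5=18

r0=0 r1=9 r2=0 r3=9 r4=27 r5=18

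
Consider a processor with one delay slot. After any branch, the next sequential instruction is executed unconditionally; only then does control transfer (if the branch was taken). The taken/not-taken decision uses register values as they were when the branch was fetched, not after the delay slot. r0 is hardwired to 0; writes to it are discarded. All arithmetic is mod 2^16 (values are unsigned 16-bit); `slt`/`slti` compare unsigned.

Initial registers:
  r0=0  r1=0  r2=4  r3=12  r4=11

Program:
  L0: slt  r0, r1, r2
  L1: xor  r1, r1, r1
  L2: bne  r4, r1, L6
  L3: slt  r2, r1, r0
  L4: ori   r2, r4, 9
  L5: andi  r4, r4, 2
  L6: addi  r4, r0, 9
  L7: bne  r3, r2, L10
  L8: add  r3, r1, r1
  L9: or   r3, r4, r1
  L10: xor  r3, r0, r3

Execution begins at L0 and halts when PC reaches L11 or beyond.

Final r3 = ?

  step pc=0: slt  r0, r1, r2  regs=(0,0,4,12,11)
  step pc=1: xor  r1, r1, r1  regs=(0,0,4,12,11)
  step pc=2: bne  r4, r1, L6  cond=T  regs=(0,0,4,12,11)
  step pc=3: slt  r2, r1, r0  regs=(0,0,0,12,11)
  step pc=6: addi  r4, r0, 9  regs=(0,0,0,12,9)
  step pc=7: bne  r3, r2, L10  cond=T  regs=(0,0,0,12,9)
  step pc=8: add  r3, r1, r1  regs=(0,0,0,0,9)
  step pc=10: xor  r3, r0, r3  regs=(0,0,0,0,9)

0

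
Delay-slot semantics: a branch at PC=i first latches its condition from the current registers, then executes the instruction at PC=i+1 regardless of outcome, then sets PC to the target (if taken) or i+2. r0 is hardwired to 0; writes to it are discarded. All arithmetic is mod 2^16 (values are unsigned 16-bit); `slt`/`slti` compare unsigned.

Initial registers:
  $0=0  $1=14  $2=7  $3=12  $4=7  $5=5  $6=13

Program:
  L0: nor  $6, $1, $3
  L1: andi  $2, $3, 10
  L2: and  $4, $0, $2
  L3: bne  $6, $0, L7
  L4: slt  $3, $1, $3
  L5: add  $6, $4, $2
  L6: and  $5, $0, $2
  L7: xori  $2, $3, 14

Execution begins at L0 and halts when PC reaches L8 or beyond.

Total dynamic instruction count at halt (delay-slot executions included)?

PC=0  nor  $6, $1, $3        | $0=0 $1=14 $2=7 $3=12 $4=7 $5=5 $6=65521
PC=1  andi  $2, $3, 10       | $0=0 $1=14 $2=8 $3=12 $4=7 $5=5 $6=65521
PC=2  and  $4, $0, $2        | $0=0 $1=14 $2=8 $3=12 $4=0 $5=5 $6=65521
PC=3  bne  $6, $0, L7        | $0=0 $1=14 $2=8 $3=12 $4=0 $5=5 $6=65521  [TAKEN]
PC=4  slt  $3, $1, $3        | $0=0 $1=14 $2=8 $3=0 $4=0 $5=5 $6=65521
PC=7  xori  $2, $3, 14       | $0=0 $1=14 $2=14 $3=0 $4=0 $5=5 $6=65521

6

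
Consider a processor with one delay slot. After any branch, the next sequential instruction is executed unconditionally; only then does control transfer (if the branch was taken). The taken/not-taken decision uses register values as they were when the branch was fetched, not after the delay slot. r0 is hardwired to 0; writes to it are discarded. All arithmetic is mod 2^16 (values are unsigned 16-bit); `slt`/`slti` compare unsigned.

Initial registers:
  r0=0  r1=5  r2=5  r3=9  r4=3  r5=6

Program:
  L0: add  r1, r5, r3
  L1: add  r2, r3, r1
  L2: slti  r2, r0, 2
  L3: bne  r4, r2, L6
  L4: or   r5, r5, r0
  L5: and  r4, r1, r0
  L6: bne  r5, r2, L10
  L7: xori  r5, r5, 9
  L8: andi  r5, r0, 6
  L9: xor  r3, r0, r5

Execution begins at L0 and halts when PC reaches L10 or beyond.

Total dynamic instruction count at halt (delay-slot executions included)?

#0 add  r1, r5, r3 ; 0/15/5/9/3/6
#1 add  r2, r3, r1 ; 0/15/24/9/3/6
#2 slti  r2, r0, 2 ; 0/15/1/9/3/6
#3 bne  r4, r2, L6 ; 0/15/1/9/3/6 ; →target
#4 or   r5, r5, r0 ; 0/15/1/9/3/6
#6 bne  r5, r2, L10 ; 0/15/1/9/3/6 ; →target
#7 xori  r5, r5, 9 ; 0/15/1/9/3/15

7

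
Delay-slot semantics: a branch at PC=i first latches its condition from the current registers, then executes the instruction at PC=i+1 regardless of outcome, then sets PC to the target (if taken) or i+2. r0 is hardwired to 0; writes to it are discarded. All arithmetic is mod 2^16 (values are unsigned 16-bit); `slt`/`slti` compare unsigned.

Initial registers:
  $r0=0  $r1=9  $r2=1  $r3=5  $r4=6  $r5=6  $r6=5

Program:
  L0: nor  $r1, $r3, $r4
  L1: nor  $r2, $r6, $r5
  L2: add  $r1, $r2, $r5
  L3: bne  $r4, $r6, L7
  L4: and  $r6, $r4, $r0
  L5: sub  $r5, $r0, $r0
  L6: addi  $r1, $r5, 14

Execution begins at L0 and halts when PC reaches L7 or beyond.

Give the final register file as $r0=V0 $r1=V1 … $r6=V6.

$r0=0 $r1=65534 $r2=65528 $r3=5 $r4=6 $r5=6 $r6=0

#0 nor  $r1, $r3, $r4 ; 0/65528/1/5/6/6/5
#1 nor  $r2, $r6, $r5 ; 0/65528/65528/5/6/6/5
#2 add  $r1, $r2, $r5 ; 0/65534/65528/5/6/6/5
#3 bne  $r4, $r6, L7 ; 0/65534/65528/5/6/6/5 ; →target
#4 and  $r6, $r4, $r0 ; 0/65534/65528/5/6/6/0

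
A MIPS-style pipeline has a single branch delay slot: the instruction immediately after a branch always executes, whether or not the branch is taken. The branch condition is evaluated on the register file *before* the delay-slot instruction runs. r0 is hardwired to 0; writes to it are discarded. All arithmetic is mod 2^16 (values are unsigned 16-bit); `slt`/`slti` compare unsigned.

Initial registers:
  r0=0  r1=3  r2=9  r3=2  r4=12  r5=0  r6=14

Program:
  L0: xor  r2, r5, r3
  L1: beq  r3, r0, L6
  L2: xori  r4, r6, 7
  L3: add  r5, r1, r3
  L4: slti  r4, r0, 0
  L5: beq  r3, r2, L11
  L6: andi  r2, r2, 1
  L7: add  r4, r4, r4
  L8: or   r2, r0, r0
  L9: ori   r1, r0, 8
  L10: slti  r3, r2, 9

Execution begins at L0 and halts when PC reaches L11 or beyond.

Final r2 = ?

  step pc=0: xor  r2, r5, r3  regs=(0,3,2,2,12,0,14)
  step pc=1: beq  r3, r0, L6  cond=F  regs=(0,3,2,2,12,0,14)
  step pc=2: xori  r4, r6, 7  regs=(0,3,2,2,9,0,14)
  step pc=3: add  r5, r1, r3  regs=(0,3,2,2,9,5,14)
  step pc=4: slti  r4, r0, 0  regs=(0,3,2,2,0,5,14)
  step pc=5: beq  r3, r2, L11  cond=T  regs=(0,3,2,2,0,5,14)
  step pc=6: andi  r2, r2, 1  regs=(0,3,0,2,0,5,14)

0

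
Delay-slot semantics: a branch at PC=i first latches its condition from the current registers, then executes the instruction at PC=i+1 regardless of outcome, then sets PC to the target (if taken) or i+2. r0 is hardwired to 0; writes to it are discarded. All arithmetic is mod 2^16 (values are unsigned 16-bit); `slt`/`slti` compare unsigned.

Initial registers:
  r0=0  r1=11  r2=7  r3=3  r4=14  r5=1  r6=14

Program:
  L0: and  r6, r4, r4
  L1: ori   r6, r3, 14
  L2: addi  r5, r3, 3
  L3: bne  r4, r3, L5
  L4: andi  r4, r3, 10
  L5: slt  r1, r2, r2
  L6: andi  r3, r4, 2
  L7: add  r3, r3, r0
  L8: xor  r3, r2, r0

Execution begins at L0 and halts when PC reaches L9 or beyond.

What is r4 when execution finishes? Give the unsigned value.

2

  step pc=0: and  r6, r4, r4  regs=(0,11,7,3,14,1,14)
  step pc=1: ori   r6, r3, 14  regs=(0,11,7,3,14,1,15)
  step pc=2: addi  r5, r3, 3  regs=(0,11,7,3,14,6,15)
  step pc=3: bne  r4, r3, L5  cond=T  regs=(0,11,7,3,14,6,15)
  step pc=4: andi  r4, r3, 10  regs=(0,11,7,3,2,6,15)
  step pc=5: slt  r1, r2, r2  regs=(0,0,7,3,2,6,15)
  step pc=6: andi  r3, r4, 2  regs=(0,0,7,2,2,6,15)
  step pc=7: add  r3, r3, r0  regs=(0,0,7,2,2,6,15)
  step pc=8: xor  r3, r2, r0  regs=(0,0,7,7,2,6,15)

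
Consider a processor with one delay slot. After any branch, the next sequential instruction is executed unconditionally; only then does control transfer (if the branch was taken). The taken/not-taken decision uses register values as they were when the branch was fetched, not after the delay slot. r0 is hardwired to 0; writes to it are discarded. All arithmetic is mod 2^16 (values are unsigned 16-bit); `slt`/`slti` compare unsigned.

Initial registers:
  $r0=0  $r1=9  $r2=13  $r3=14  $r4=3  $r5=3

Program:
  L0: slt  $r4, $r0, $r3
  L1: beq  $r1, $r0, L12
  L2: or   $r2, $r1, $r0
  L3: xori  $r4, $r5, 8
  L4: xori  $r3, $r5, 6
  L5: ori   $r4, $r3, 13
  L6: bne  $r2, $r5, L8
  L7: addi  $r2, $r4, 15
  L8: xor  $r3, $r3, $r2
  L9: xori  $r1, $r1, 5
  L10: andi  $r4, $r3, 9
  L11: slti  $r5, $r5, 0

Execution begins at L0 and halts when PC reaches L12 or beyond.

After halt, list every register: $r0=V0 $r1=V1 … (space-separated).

$r0=0 $r1=12 $r2=28 $r3=25 $r4=9 $r5=0

  step pc=0: slt  $r4, $r0, $r3  regs=(0,9,13,14,1,3)
  step pc=1: beq  $r1, $r0, L12  cond=F  regs=(0,9,13,14,1,3)
  step pc=2: or   $r2, $r1, $r0  regs=(0,9,9,14,1,3)
  step pc=3: xori  $r4, $r5, 8  regs=(0,9,9,14,11,3)
  step pc=4: xori  $r3, $r5, 6  regs=(0,9,9,5,11,3)
  step pc=5: ori   $r4, $r3, 13  regs=(0,9,9,5,13,3)
  step pc=6: bne  $r2, $r5, L8  cond=T  regs=(0,9,9,5,13,3)
  step pc=7: addi  $r2, $r4, 15  regs=(0,9,28,5,13,3)
  step pc=8: xor  $r3, $r3, $r2  regs=(0,9,28,25,13,3)
  step pc=9: xori  $r1, $r1, 5  regs=(0,12,28,25,13,3)
  step pc=10: andi  $r4, $r3, 9  regs=(0,12,28,25,9,3)
  step pc=11: slti  $r5, $r5, 0  regs=(0,12,28,25,9,0)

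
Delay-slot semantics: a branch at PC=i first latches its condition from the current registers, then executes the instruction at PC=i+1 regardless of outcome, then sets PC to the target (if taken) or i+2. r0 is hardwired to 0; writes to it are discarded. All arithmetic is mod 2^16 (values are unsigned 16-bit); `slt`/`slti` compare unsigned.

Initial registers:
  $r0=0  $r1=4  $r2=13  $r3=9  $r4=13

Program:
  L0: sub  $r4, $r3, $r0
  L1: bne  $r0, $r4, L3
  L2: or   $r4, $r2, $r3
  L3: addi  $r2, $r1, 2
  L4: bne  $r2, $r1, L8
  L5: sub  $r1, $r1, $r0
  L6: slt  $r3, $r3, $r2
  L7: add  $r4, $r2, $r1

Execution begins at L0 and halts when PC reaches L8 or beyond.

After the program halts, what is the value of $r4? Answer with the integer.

13

  step pc=0: sub  $r4, $r3, $r0  regs=(0,4,13,9,9)
  step pc=1: bne  $r0, $r4, L3  cond=T  regs=(0,4,13,9,9)
  step pc=2: or   $r4, $r2, $r3  regs=(0,4,13,9,13)
  step pc=3: addi  $r2, $r1, 2  regs=(0,4,6,9,13)
  step pc=4: bne  $r2, $r1, L8  cond=T  regs=(0,4,6,9,13)
  step pc=5: sub  $r1, $r1, $r0  regs=(0,4,6,9,13)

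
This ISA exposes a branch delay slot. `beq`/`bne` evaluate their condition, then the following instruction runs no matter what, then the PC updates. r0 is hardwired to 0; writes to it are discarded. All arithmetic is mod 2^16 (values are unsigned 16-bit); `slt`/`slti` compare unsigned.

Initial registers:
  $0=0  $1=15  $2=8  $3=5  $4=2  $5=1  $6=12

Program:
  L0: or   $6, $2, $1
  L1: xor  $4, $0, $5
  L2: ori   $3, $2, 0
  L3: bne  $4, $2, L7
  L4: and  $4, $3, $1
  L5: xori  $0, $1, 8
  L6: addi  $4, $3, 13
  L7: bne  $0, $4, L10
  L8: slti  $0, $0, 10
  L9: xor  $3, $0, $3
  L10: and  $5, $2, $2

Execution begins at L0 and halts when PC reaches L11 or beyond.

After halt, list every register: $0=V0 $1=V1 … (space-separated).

PC=0  or   $6, $2, $1        | $0=0 $1=15 $2=8 $3=5 $4=2 $5=1 $6=15
PC=1  xor  $4, $0, $5        | $0=0 $1=15 $2=8 $3=5 $4=1 $5=1 $6=15
PC=2  ori   $3, $2, 0        | $0=0 $1=15 $2=8 $3=8 $4=1 $5=1 $6=15
PC=3  bne  $4, $2, L7        | $0=0 $1=15 $2=8 $3=8 $4=1 $5=1 $6=15  [TAKEN]
PC=4  and  $4, $3, $1        | $0=0 $1=15 $2=8 $3=8 $4=8 $5=1 $6=15
PC=7  bne  $0, $4, L10       | $0=0 $1=15 $2=8 $3=8 $4=8 $5=1 $6=15  [TAKEN]
PC=8  slti  $0, $0, 10       | $0=0 $1=15 $2=8 $3=8 $4=8 $5=1 $6=15
PC=10 and  $5, $2, $2        | $0=0 $1=15 $2=8 $3=8 $4=8 $5=8 $6=15

$0=0 $1=15 $2=8 $3=8 $4=8 $5=8 $6=15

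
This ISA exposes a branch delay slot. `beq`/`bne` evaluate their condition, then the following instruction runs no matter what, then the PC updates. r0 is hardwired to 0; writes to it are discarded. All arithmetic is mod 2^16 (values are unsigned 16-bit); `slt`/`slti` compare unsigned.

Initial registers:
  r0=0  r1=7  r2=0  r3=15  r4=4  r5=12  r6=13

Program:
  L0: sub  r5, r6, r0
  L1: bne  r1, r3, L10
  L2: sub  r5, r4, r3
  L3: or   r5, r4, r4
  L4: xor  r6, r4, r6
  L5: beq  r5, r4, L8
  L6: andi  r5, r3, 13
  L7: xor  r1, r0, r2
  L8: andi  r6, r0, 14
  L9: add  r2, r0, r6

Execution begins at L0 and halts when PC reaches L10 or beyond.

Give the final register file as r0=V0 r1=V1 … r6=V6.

r0=0 r1=7 r2=0 r3=15 r4=4 r5=65525 r6=13

[0] sub  r5, r6, r0  →  {r0:0, r1:7, r2:0, r3:15, r4:4, r5:13, r6:13}
[1] bne  r1, r3, L10  →  {r0:0, r1:7, r2:0, r3:15, r4:4, r5:13, r6:13}  ⟨branch taken⟩
[2] sub  r5, r4, r3  →  {r0:0, r1:7, r2:0, r3:15, r4:4, r5:65525, r6:13}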